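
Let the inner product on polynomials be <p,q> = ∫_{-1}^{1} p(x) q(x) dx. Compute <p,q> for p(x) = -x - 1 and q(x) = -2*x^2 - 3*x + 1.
<p,q> = 4/3

Expand the product: p(x)·q(x) = 2*x^3 + 5*x^2 + 2*x - 1.
∫_{-1}^{1} of each monomial x^k gives [2/(k+1) if k even, 0 if k odd]. Integrating term-by-term (or equivalently evaluating the antiderivative F(x) = x^4/2 + 5*x^3/3 + x^2 - x at the endpoints):
  F(1) − F(−1) = 13/6 − (5/6) = 4/3.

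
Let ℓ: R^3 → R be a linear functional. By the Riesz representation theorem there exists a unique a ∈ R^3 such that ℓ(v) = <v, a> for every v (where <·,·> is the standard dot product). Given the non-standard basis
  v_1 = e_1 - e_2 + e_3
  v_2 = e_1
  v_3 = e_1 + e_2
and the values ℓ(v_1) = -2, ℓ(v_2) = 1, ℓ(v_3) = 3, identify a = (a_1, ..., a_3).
a = (1, 2, -1)

Write a = (a_1, ..., a_3) in the standard basis. For each basis vector v_i, ℓ(v_i) = <v_i, a> is a linear equation in the a_j's. Collect the n equations into a matrix system V a = ℓ, where row i of V is v_i (expressed in the standard basis). Since V is invertible (lower-triangular with 1s on the diagonal, up to permutation), solve by back-substitution:
  V =
[[1, -1, 1],
 [1, 0, 0],
 [1, 1, 0]]
  V a = (-2, 1, 3)
Solving gives a = (1, 2, -1).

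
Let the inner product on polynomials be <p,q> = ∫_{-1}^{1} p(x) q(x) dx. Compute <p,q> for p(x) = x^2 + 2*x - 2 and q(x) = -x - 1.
<p,q> = 2

Expand the product: p(x)·q(x) = -x^3 - 3*x^2 + 2.
∫_{-1}^{1} of each monomial x^k gives [2/(k+1) if k even, 0 if k odd]. Integrating term-by-term (or equivalently evaluating the antiderivative F(x) = -x^4/4 - x^3 + 2*x at the endpoints):
  F(1) − F(−1) = 3/4 − (-5/4) = 2.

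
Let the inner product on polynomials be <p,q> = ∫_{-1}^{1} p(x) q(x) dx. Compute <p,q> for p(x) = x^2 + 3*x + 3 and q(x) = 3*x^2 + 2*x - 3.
<p,q> = -44/5

Expand the product: p(x)·q(x) = 3*x^4 + 11*x^3 + 12*x^2 - 3*x - 9.
∫_{-1}^{1} of each monomial x^k gives [2/(k+1) if k even, 0 if k odd]. Integrating term-by-term (or equivalently evaluating the antiderivative F(x) = 3*x^5/5 + 11*x^4/4 + 4*x^3 - 3*x^2/2 - 9*x at the endpoints):
  F(1) − F(−1) = -63/20 − (113/20) = -44/5.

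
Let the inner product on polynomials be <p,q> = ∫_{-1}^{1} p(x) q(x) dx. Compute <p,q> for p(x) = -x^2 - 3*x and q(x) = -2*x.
<p,q> = 4

Expand the product: p(x)·q(x) = 2*x^3 + 6*x^2.
∫_{-1}^{1} of each monomial x^k gives [2/(k+1) if k even, 0 if k odd]. Integrating term-by-term (or equivalently evaluating the antiderivative F(x) = x^4/2 + 2*x^3 at the endpoints):
  F(1) − F(−1) = 5/2 − (-3/2) = 4.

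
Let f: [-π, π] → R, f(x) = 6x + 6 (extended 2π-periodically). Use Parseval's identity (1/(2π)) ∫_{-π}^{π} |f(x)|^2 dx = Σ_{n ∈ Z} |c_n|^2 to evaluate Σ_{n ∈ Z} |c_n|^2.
Σ |c_n|^2 = 12π^2 + 36

Expand and integrate term by term over [-π, π]:
  ∫ (6x)^2 dx = 36·(2π^3/3); ∫ 2·6·(6)·x dx = 0 (odd integrand); ∫ 6^2 dx = 36·2π.
So (1/(2π)) ∫_{-π}^{π} (6x + 6)^2 dx = 36π^2/3 + 36 = 12π^2 + 36.
Parseval ⇒ Σ |c_n|^2 = 12π^2 + 36.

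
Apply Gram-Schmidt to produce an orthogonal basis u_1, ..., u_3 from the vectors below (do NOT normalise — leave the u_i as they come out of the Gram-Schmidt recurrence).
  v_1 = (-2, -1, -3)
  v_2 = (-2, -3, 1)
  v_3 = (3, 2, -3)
Orthogonal basis:
  u_1 = (-2, -1, -3)
  u_2 = (-10/7, -19/7, 13/7)
  u_3 = (13/9, -52/45, -26/45)

Apply the Gram-Schmidt recurrence
  u_1 = v_1
  u_i = v_i − Σ_{j<i} ((v_i · u_j) / (u_j · u_j)) · u_j.

Step by step this gives:
  u_1 = (-2, -1, -3)
  u_2 = (-10/7, -19/7, 13/7)
  u_3 = (13/9, -52/45, -26/45)

Orthogonality check:
  u_2 · u_1 = 0 (should be 0)
  u_3 · u_1 = 0 (should be 0)
  u_3 · u_2 = 0 (should be 0)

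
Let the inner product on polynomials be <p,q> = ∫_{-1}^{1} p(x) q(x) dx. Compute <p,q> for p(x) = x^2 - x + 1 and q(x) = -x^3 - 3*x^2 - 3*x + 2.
<p,q> = 68/15

Expand the product: p(x)·q(x) = -x^5 - 2*x^4 - x^3 + 2*x^2 - 5*x + 2.
∫_{-1}^{1} of each monomial x^k gives [2/(k+1) if k even, 0 if k odd]. Integrating term-by-term (or equivalently evaluating the antiderivative F(x) = -x^6/6 - 2*x^5/5 - x^4/4 + 2*x^3/3 - 5*x^2/2 + 2*x at the endpoints):
  F(1) − F(−1) = -13/20 − (-311/60) = 68/15.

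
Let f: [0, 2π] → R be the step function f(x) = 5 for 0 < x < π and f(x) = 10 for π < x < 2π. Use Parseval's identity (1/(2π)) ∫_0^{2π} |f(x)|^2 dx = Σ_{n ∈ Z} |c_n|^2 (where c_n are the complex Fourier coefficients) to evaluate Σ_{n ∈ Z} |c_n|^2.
Σ |c_n|^2 = 125/2

Parseval equates the L^2 energy of f (normalised by 1/(2π)) with the ℓ^2 sum of its Fourier coefficients: (1/(2π)) ∫_0^{2π} |f|^2 = Σ |c_n|^2.
Compute the left side: (1/(2π)) [∫_0^π 5^2 dx + ∫_π^{2π} 10^2 dx] = (1/(2π)) · (25π + 100π) = (25 + 100)/2 = 125/2.
So Σ_{n ∈ Z} |c_n|^2 = 125/2.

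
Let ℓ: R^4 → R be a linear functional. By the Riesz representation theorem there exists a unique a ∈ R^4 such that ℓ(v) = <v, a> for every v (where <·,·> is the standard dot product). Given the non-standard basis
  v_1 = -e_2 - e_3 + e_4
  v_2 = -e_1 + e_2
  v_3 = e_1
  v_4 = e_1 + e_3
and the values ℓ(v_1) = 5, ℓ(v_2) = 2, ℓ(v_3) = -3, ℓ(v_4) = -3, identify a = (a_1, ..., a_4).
a = (-3, -1, 0, 4)

Write a = (a_1, ..., a_4) in the standard basis. For each basis vector v_i, ℓ(v_i) = <v_i, a> is a linear equation in the a_j's. Collect the n equations into a matrix system V a = ℓ, where row i of V is v_i (expressed in the standard basis). Since V is invertible (lower-triangular with 1s on the diagonal, up to permutation), solve by back-substitution:
  V =
[[0, -1, -1, 1],
 [-1, 1, 0, 0],
 [1, 0, 0, 0],
 [1, 0, 1, 0]]
  V a = (5, 2, -3, -3)
Solving gives a = (-3, -1, 0, 4).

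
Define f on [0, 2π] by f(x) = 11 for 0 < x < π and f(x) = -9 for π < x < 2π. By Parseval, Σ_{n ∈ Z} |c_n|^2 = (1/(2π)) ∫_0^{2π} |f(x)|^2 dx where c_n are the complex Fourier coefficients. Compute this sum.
Σ |c_n|^2 = 101

Parseval equates the L^2 energy of f (normalised by 1/(2π)) with the ℓ^2 sum of its Fourier coefficients: (1/(2π)) ∫_0^{2π} |f|^2 = Σ |c_n|^2.
Compute the left side: (1/(2π)) [∫_0^π 11^2 dx + ∫_π^{2π} (-9)^2 dx] = (1/(2π)) · (121π + 81π) = (121 + 81)/2 = 101.
So Σ_{n ∈ Z} |c_n|^2 = 101.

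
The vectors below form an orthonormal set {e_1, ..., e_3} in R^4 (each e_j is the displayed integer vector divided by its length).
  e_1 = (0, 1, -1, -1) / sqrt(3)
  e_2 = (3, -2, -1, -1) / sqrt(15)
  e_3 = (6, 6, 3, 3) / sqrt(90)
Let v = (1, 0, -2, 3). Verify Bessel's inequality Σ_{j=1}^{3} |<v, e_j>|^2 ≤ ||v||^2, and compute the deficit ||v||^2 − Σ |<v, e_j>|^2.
Σ |<v, e_j>|^2 = 3/2; ||v||^2 = 14; deficit = 25/2

Write each e_j = u_j / sqrt(<u_j, u_j>) where u_j is the displayed integer vector. Then <v, e_j> = <v, u_j> / sqrt(<u_j, u_j>), so |<v, e_j>|^2 = <v, u_j>^2 / <u_j, u_j>.
Coefficients: <v, e_1> = -1/sqrt(3), <v, e_2> = 2/sqrt(15), <v, e_3> = 9/sqrt(90).
Square and sum: Σ |<v, e_j>|^2 = 3/2.
Compute ||v||^2 = v·v = 14.
Deficit = 14 − 3/2 = 25/2 ≥ 0, confirming Bessel's inequality. (The deficit equals ||v − Σ <v,e_j> e_j||^2, the squared distance from v to span{e_j}.)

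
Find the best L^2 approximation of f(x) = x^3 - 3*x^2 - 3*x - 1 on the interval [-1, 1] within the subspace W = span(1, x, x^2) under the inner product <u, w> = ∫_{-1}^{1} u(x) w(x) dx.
g(x) = -3*x^2 - 12*x/5 - 1

The best approximation g ∈ W is the orthogonal projection of f onto W. Writing g = a_0 + a_1 x + a_2 x^2, the coefficients solve the normal equations G · a = b where
  G_{ij} = <φ_i, φ_j> and b_i = <f, φ_i>, with φ_0 = 1, φ_1 = x, φ_2 = x^2.
G =
  [2, 0, 2/3]
  [0, 2/3, 0]
  [2/3, 0, 2/5],
b = (-4, -8/5, -28/15).
Solving gives a_0 = -1, a_1 = -12/5, a_2 = -3, so
  g(x) = -3*x^2 - 12*x/5 - 1.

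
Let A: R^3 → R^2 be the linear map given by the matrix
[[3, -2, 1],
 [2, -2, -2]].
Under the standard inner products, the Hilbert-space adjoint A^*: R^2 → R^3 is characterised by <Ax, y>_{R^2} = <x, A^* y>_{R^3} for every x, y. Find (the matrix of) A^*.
A^* = A^T =
[[3, 2],
 [-2, -2],
 [1, -2]]

For real matrices with standard dot products, the defining identity <Ax, y> = <x, A^* y> gives (Ax)^T y = x^T (A^*) y, i.e. x^T A^T y = x^T (A^*) y. Since this holds for all x, y, we must have A^* = A^T. Therefore
A^* =
[[3, 2],
 [-2, -2],
 [1, -2]].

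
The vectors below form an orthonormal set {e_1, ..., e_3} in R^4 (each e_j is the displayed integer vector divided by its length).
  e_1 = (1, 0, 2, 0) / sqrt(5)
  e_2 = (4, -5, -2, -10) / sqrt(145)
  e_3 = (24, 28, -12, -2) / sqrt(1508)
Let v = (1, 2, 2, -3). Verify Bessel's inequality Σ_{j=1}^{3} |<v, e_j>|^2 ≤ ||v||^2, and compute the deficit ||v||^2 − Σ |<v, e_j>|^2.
Σ |<v, e_j>|^2 = 134/13; ||v||^2 = 18; deficit = 100/13

Write each e_j = u_j / sqrt(<u_j, u_j>) where u_j is the displayed integer vector. Then <v, e_j> = <v, u_j> / sqrt(<u_j, u_j>), so |<v, e_j>|^2 = <v, u_j>^2 / <u_j, u_j>.
Coefficients: <v, e_1> = 5/sqrt(5), <v, e_2> = 20/sqrt(145), <v, e_3> = 62/sqrt(1508).
Square and sum: Σ |<v, e_j>|^2 = 134/13.
Compute ||v||^2 = v·v = 18.
Deficit = 18 − 134/13 = 100/13 ≥ 0, confirming Bessel's inequality. (The deficit equals ||v − Σ <v,e_j> e_j||^2, the squared distance from v to span{e_j}.)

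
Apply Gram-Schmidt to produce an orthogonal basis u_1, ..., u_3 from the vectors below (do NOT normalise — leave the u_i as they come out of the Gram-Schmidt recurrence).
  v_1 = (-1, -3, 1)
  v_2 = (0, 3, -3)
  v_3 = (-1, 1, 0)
Orthogonal basis:
  u_1 = (-1, -3, 1)
  u_2 = (-12/11, -3/11, -21/11)
  u_3 = (-1, 1/2, 1/2)

Apply the Gram-Schmidt recurrence
  u_1 = v_1
  u_i = v_i − Σ_{j<i} ((v_i · u_j) / (u_j · u_j)) · u_j.

Step by step this gives:
  u_1 = (-1, -3, 1)
  u_2 = (-12/11, -3/11, -21/11)
  u_3 = (-1, 1/2, 1/2)

Orthogonality check:
  u_2 · u_1 = 0 (should be 0)
  u_3 · u_1 = 0 (should be 0)
  u_3 · u_2 = 0 (should be 0)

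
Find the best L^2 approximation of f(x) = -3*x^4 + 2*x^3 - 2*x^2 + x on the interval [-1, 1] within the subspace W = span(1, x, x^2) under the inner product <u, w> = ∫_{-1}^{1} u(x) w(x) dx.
g(x) = -32*x^2/7 + 11*x/5 + 9/35

The best approximation g ∈ W is the orthogonal projection of f onto W. Writing g = a_0 + a_1 x + a_2 x^2, the coefficients solve the normal equations G · a = b where
  G_{ij} = <φ_i, φ_j> and b_i = <f, φ_i>, with φ_0 = 1, φ_1 = x, φ_2 = x^2.
G =
  [2, 0, 2/3]
  [0, 2/3, 0]
  [2/3, 0, 2/5],
b = (-38/15, 22/15, -58/35).
Solving gives a_0 = 9/35, a_1 = 11/5, a_2 = -32/7, so
  g(x) = -32*x^2/7 + 11*x/5 + 9/35.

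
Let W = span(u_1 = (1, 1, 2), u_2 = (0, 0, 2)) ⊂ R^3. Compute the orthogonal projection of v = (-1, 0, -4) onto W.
proj_W(v) = (-1/2, -1/2, -4)

Set up U = [u_1 | ... | u_2] ∈ R^(3×2). The projector onto W = col(U) is P = U (U^T U)^(-1) U^T.
Compute U^T U =
  [6, 4]
  [4, 4],
and U^T v = (-9, -8).
Solve U^T U · c = U^T v for the coefficients: c = (-1/2, -3/2). The projection is proj_W(v) = U c.
Check: (v - proj_W(v)) · u_1 = 0  (should be 0).
Check: (v - proj_W(v)) · u_2 = 0  (should be 0).
Result: proj_W(v) = (-1/2, -1/2, -4).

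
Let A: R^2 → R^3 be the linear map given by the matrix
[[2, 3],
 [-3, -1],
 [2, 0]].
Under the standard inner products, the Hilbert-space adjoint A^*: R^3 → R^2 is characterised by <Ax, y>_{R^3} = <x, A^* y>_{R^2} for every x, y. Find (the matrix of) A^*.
A^* = A^T =
[[2, -3, 2],
 [3, -1, 0]]

For real matrices with standard dot products, the defining identity <Ax, y> = <x, A^* y> gives (Ax)^T y = x^T (A^*) y, i.e. x^T A^T y = x^T (A^*) y. Since this holds for all x, y, we must have A^* = A^T. Therefore
A^* =
[[2, -3, 2],
 [3, -1, 0]].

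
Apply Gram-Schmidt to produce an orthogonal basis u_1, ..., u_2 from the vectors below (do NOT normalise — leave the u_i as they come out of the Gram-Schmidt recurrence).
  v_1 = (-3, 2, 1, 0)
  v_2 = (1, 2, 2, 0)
Orthogonal basis:
  u_1 = (-3, 2, 1, 0)
  u_2 = (23/14, 11/7, 25/14, 0)

Apply the Gram-Schmidt recurrence
  u_1 = v_1
  u_i = v_i − Σ_{j<i} ((v_i · u_j) / (u_j · u_j)) · u_j.

Step by step this gives:
  u_1 = (-3, 2, 1, 0)
  u_2 = (23/14, 11/7, 25/14, 0)

Orthogonality check:
  u_2 · u_1 = 0 (should be 0)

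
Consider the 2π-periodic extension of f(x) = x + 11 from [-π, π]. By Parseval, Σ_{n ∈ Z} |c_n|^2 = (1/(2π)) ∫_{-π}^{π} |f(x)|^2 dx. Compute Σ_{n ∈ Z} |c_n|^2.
Σ |c_n|^2 = π^2/3 + 121

Expand and integrate term by term over [-π, π]:
  ∫ (x)^2 dx = 1·(2π^3/3); ∫ 2·1·(11)·x dx = 0 (odd integrand); ∫ 11^2 dx = 121·2π.
So (1/(2π)) ∫_{-π}^{π} (x + 11)^2 dx = 1π^2/3 + 121 = π^2/3 + 121.
Parseval ⇒ Σ |c_n|^2 = π^2/3 + 121.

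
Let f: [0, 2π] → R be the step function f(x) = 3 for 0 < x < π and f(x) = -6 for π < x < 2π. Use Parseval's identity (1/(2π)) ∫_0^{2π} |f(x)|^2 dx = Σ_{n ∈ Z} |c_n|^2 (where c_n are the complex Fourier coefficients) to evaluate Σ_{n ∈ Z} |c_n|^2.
Σ |c_n|^2 = 45/2

Parseval equates the L^2 energy of f (normalised by 1/(2π)) with the ℓ^2 sum of its Fourier coefficients: (1/(2π)) ∫_0^{2π} |f|^2 = Σ |c_n|^2.
Compute the left side: (1/(2π)) [∫_0^π 3^2 dx + ∫_π^{2π} (-6)^2 dx] = (1/(2π)) · (9π + 36π) = (9 + 36)/2 = 45/2.
So Σ_{n ∈ Z} |c_n|^2 = 45/2.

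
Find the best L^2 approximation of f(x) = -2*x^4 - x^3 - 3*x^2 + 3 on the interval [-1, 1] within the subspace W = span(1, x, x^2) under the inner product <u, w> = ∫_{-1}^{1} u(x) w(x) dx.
g(x) = -33*x^2/7 - 3*x/5 + 111/35

The best approximation g ∈ W is the orthogonal projection of f onto W. Writing g = a_0 + a_1 x + a_2 x^2, the coefficients solve the normal equations G · a = b where
  G_{ij} = <φ_i, φ_j> and b_i = <f, φ_i>, with φ_0 = 1, φ_1 = x, φ_2 = x^2.
G =
  [2, 0, 2/3]
  [0, 2/3, 0]
  [2/3, 0, 2/5],
b = (16/5, -2/5, 8/35).
Solving gives a_0 = 111/35, a_1 = -3/5, a_2 = -33/7, so
  g(x) = -33*x^2/7 - 3*x/5 + 111/35.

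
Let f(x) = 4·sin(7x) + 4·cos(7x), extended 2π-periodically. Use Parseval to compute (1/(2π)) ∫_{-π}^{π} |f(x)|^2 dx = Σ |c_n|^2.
Σ |c_n|^2 = 16

Expand |f|^2 and use orthogonality of {sin(nx), cos(mx)} on [-π, π]:
  ∫_{-π}^{π} sin(nx)^2 dx = π, ∫ cos(mx)^2 dx = π, and cross terms integrate to 0.
So ∫_{-π}^{π} f(x)^2 dx = 4^2 · π + 4^2 · π = (16 + 16)π.
Divide by 2π: (16 + 16)/2 = 16.
By Parseval, this equals Σ |c_n|^2.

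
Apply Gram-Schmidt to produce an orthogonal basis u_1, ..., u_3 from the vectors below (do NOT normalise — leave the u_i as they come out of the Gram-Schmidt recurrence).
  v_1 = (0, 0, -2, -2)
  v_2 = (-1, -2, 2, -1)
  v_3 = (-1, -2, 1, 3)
Orthogonal basis:
  u_1 = (0, 0, -2, -2)
  u_2 = (-1, -2, 3/2, -3/2)
  u_3 = (-15/19, -30/19, -25/19, 25/19)

Apply the Gram-Schmidt recurrence
  u_1 = v_1
  u_i = v_i − Σ_{j<i} ((v_i · u_j) / (u_j · u_j)) · u_j.

Step by step this gives:
  u_1 = (0, 0, -2, -2)
  u_2 = (-1, -2, 3/2, -3/2)
  u_3 = (-15/19, -30/19, -25/19, 25/19)

Orthogonality check:
  u_2 · u_1 = 0 (should be 0)
  u_3 · u_1 = 0 (should be 0)
  u_3 · u_2 = 0 (should be 0)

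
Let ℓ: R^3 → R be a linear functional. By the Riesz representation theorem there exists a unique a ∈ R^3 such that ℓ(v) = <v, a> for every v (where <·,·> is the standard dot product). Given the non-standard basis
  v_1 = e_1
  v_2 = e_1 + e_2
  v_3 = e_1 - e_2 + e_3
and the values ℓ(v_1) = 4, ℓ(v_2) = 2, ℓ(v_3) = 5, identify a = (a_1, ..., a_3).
a = (4, -2, -1)

Write a = (a_1, ..., a_3) in the standard basis. For each basis vector v_i, ℓ(v_i) = <v_i, a> is a linear equation in the a_j's. Collect the n equations into a matrix system V a = ℓ, where row i of V is v_i (expressed in the standard basis). Since V is invertible (lower-triangular with 1s on the diagonal, up to permutation), solve by back-substitution:
  V =
[[1, 0, 0],
 [1, 1, 0],
 [1, -1, 1]]
  V a = (4, 2, 5)
Solving gives a = (4, -2, -1).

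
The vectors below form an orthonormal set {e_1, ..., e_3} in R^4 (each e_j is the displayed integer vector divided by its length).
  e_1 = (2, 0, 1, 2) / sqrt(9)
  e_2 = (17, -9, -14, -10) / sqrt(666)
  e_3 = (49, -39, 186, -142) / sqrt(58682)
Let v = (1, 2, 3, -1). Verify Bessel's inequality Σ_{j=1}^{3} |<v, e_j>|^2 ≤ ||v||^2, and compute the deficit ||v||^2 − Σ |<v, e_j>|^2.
Σ |<v, e_j>|^2 = 134/13; ||v||^2 = 15; deficit = 61/13

Write each e_j = u_j / sqrt(<u_j, u_j>) where u_j is the displayed integer vector. Then <v, e_j> = <v, u_j> / sqrt(<u_j, u_j>), so |<v, e_j>|^2 = <v, u_j>^2 / <u_j, u_j>.
Coefficients: <v, e_1> = 3/sqrt(9), <v, e_2> = -33/sqrt(666), <v, e_3> = 671/sqrt(58682).
Square and sum: Σ |<v, e_j>|^2 = 134/13.
Compute ||v||^2 = v·v = 15.
Deficit = 15 − 134/13 = 61/13 ≥ 0, confirming Bessel's inequality. (The deficit equals ||v − Σ <v,e_j> e_j||^2, the squared distance from v to span{e_j}.)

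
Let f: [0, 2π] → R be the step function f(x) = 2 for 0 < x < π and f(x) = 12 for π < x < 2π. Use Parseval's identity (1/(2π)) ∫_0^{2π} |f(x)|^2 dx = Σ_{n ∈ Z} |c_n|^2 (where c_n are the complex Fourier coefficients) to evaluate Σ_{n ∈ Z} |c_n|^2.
Σ |c_n|^2 = 74

Parseval equates the L^2 energy of f (normalised by 1/(2π)) with the ℓ^2 sum of its Fourier coefficients: (1/(2π)) ∫_0^{2π} |f|^2 = Σ |c_n|^2.
Compute the left side: (1/(2π)) [∫_0^π 2^2 dx + ∫_π^{2π} 12^2 dx] = (1/(2π)) · (4π + 144π) = (4 + 144)/2 = 74.
So Σ_{n ∈ Z} |c_n|^2 = 74.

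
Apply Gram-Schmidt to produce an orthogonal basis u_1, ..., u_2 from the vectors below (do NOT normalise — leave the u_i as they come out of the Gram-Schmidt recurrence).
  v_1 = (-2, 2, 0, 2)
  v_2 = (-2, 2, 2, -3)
Orthogonal basis:
  u_1 = (-2, 2, 0, 2)
  u_2 = (-5/3, 5/3, 2, -10/3)

Apply the Gram-Schmidt recurrence
  u_1 = v_1
  u_i = v_i − Σ_{j<i} ((v_i · u_j) / (u_j · u_j)) · u_j.

Step by step this gives:
  u_1 = (-2, 2, 0, 2)
  u_2 = (-5/3, 5/3, 2, -10/3)

Orthogonality check:
  u_2 · u_1 = 0 (should be 0)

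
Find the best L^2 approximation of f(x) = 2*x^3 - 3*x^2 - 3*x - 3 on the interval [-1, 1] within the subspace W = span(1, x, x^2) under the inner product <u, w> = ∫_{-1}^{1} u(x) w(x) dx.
g(x) = -3*x^2 - 9*x/5 - 3

The best approximation g ∈ W is the orthogonal projection of f onto W. Writing g = a_0 + a_1 x + a_2 x^2, the coefficients solve the normal equations G · a = b where
  G_{ij} = <φ_i, φ_j> and b_i = <f, φ_i>, with φ_0 = 1, φ_1 = x, φ_2 = x^2.
G =
  [2, 0, 2/3]
  [0, 2/3, 0]
  [2/3, 0, 2/5],
b = (-8, -6/5, -16/5).
Solving gives a_0 = -3, a_1 = -9/5, a_2 = -3, so
  g(x) = -3*x^2 - 9*x/5 - 3.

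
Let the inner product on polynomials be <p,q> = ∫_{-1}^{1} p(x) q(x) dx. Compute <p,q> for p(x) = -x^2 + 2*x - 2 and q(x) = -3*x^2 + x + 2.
<p,q> = -14/5

Expand the product: p(x)·q(x) = 3*x^4 - 7*x^3 + 6*x^2 + 2*x - 4.
∫_{-1}^{1} of each monomial x^k gives [2/(k+1) if k even, 0 if k odd]. Integrating term-by-term (or equivalently evaluating the antiderivative F(x) = 3*x^5/5 - 7*x^4/4 + 2*x^3 + x^2 - 4*x at the endpoints):
  F(1) − F(−1) = -43/20 − (13/20) = -14/5.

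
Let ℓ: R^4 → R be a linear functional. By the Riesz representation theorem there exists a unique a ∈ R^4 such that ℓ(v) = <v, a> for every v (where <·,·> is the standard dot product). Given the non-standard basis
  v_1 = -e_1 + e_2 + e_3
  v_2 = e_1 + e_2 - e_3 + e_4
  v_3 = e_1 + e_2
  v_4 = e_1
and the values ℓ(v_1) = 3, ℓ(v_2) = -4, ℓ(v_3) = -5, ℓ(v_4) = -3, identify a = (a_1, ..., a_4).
a = (-3, -2, 2, 3)

Write a = (a_1, ..., a_4) in the standard basis. For each basis vector v_i, ℓ(v_i) = <v_i, a> is a linear equation in the a_j's. Collect the n equations into a matrix system V a = ℓ, where row i of V is v_i (expressed in the standard basis). Since V is invertible (lower-triangular with 1s on the diagonal, up to permutation), solve by back-substitution:
  V =
[[-1, 1, 1, 0],
 [1, 1, -1, 1],
 [1, 1, 0, 0],
 [1, 0, 0, 0]]
  V a = (3, -4, -5, -3)
Solving gives a = (-3, -2, 2, 3).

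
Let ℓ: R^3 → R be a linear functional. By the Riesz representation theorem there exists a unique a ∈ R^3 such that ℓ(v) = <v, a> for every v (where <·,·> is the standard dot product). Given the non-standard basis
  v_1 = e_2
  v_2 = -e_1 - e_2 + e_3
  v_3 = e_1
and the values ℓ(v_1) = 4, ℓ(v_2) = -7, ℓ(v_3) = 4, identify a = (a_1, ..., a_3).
a = (4, 4, 1)

Write a = (a_1, ..., a_3) in the standard basis. For each basis vector v_i, ℓ(v_i) = <v_i, a> is a linear equation in the a_j's. Collect the n equations into a matrix system V a = ℓ, where row i of V is v_i (expressed in the standard basis). Since V is invertible (lower-triangular with 1s on the diagonal, up to permutation), solve by back-substitution:
  V =
[[0, 1, 0],
 [-1, -1, 1],
 [1, 0, 0]]
  V a = (4, -7, 4)
Solving gives a = (4, 4, 1).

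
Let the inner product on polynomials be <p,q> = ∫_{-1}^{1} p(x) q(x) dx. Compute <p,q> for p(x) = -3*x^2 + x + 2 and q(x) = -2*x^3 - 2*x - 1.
<p,q> = -62/15

Expand the product: p(x)·q(x) = 6*x^5 - 2*x^4 + 2*x^3 + x^2 - 5*x - 2.
∫_{-1}^{1} of each monomial x^k gives [2/(k+1) if k even, 0 if k odd]. Integrating term-by-term (or equivalently evaluating the antiderivative F(x) = x^6 - 2*x^5/5 + x^4/2 + x^3/3 - 5*x^2/2 - 2*x at the endpoints):
  F(1) − F(−1) = -46/15 − (16/15) = -62/15.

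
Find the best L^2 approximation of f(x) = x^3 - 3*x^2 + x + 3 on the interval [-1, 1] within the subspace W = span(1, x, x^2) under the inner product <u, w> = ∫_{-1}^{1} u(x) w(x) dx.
g(x) = -3*x^2 + 8*x/5 + 3

The best approximation g ∈ W is the orthogonal projection of f onto W. Writing g = a_0 + a_1 x + a_2 x^2, the coefficients solve the normal equations G · a = b where
  G_{ij} = <φ_i, φ_j> and b_i = <f, φ_i>, with φ_0 = 1, φ_1 = x, φ_2 = x^2.
G =
  [2, 0, 2/3]
  [0, 2/3, 0]
  [2/3, 0, 2/5],
b = (4, 16/15, 4/5).
Solving gives a_0 = 3, a_1 = 8/5, a_2 = -3, so
  g(x) = -3*x^2 + 8*x/5 + 3.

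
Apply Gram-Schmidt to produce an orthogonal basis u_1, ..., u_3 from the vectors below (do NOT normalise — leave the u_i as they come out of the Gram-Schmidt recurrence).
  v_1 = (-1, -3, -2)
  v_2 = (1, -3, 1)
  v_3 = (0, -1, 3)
Orthogonal basis:
  u_1 = (-1, -3, -2)
  u_2 = (10/7, -12/7, 13/7)
  u_3 = (-171/118, -19/118, 57/59)

Apply the Gram-Schmidt recurrence
  u_1 = v_1
  u_i = v_i − Σ_{j<i} ((v_i · u_j) / (u_j · u_j)) · u_j.

Step by step this gives:
  u_1 = (-1, -3, -2)
  u_2 = (10/7, -12/7, 13/7)
  u_3 = (-171/118, -19/118, 57/59)

Orthogonality check:
  u_2 · u_1 = 0 (should be 0)
  u_3 · u_1 = 0 (should be 0)
  u_3 · u_2 = 0 (should be 0)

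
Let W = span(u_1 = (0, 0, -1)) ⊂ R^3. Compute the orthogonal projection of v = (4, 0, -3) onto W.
proj_W(v) = (0, 0, -3)

Set up U = [u_1 | ... | u_1] ∈ R^(3×1). The projector onto W = col(U) is P = U (U^T U)^(-1) U^T.
Compute U^T U =
  [1],
and U^T v = (3).
Solve U^T U · c = U^T v for the coefficients: c = (3). The projection is proj_W(v) = U c.
Check: (v - proj_W(v)) · u_1 = 0  (should be 0).
Result: proj_W(v) = (0, 0, -3).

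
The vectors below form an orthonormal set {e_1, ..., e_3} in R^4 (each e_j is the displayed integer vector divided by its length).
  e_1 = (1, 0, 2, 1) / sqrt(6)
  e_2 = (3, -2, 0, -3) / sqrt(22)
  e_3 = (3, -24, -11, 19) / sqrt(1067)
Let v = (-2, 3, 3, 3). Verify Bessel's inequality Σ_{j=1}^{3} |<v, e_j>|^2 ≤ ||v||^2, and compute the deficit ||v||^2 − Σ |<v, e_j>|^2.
Σ |<v, e_j>|^2 = 9005/291; ||v||^2 = 31; deficit = 16/291

Write each e_j = u_j / sqrt(<u_j, u_j>) where u_j is the displayed integer vector. Then <v, e_j> = <v, u_j> / sqrt(<u_j, u_j>), so |<v, e_j>|^2 = <v, u_j>^2 / <u_j, u_j>.
Coefficients: <v, e_1> = 7/sqrt(6), <v, e_2> = -21/sqrt(22), <v, e_3> = -54/sqrt(1067).
Square and sum: Σ |<v, e_j>|^2 = 9005/291.
Compute ||v||^2 = v·v = 31.
Deficit = 31 − 9005/291 = 16/291 ≥ 0, confirming Bessel's inequality. (The deficit equals ||v − Σ <v,e_j> e_j||^2, the squared distance from v to span{e_j}.)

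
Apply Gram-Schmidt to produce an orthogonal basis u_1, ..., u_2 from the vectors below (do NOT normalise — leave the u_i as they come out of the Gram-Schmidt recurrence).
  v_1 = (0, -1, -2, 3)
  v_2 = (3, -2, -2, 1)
Orthogonal basis:
  u_1 = (0, -1, -2, 3)
  u_2 = (3, -19/14, -5/7, -13/14)

Apply the Gram-Schmidt recurrence
  u_1 = v_1
  u_i = v_i − Σ_{j<i} ((v_i · u_j) / (u_j · u_j)) · u_j.

Step by step this gives:
  u_1 = (0, -1, -2, 3)
  u_2 = (3, -19/14, -5/7, -13/14)

Orthogonality check:
  u_2 · u_1 = 0 (should be 0)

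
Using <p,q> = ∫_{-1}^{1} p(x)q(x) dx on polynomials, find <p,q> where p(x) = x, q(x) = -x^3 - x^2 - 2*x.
<p,q> = -26/15

Expand the product: p(x)·q(x) = -x^4 - x^3 - 2*x^2.
∫_{-1}^{1} of each monomial x^k gives [2/(k+1) if k even, 0 if k odd]. Integrating term-by-term (or equivalently evaluating the antiderivative F(x) = -x^5/5 - x^4/4 - 2*x^3/3 at the endpoints):
  F(1) − F(−1) = -67/60 − (37/60) = -26/15.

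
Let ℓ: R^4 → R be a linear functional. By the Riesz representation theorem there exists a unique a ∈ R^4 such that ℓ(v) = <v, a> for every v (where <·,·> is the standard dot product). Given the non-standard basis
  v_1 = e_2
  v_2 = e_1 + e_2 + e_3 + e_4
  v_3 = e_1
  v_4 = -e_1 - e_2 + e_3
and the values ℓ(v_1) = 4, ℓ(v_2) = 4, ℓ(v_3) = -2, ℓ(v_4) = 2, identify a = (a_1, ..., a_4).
a = (-2, 4, 4, -2)

Write a = (a_1, ..., a_4) in the standard basis. For each basis vector v_i, ℓ(v_i) = <v_i, a> is a linear equation in the a_j's. Collect the n equations into a matrix system V a = ℓ, where row i of V is v_i (expressed in the standard basis). Since V is invertible (lower-triangular with 1s on the diagonal, up to permutation), solve by back-substitution:
  V =
[[0, 1, 0, 0],
 [1, 1, 1, 1],
 [1, 0, 0, 0],
 [-1, -1, 1, 0]]
  V a = (4, 4, -2, 2)
Solving gives a = (-2, 4, 4, -2).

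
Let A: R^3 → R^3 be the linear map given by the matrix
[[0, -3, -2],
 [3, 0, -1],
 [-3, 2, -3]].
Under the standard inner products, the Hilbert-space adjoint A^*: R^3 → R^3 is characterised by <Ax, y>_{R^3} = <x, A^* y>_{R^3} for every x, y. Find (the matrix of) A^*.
A^* = A^T =
[[0, 3, -3],
 [-3, 0, 2],
 [-2, -1, -3]]

For real matrices with standard dot products, the defining identity <Ax, y> = <x, A^* y> gives (Ax)^T y = x^T (A^*) y, i.e. x^T A^T y = x^T (A^*) y. Since this holds for all x, y, we must have A^* = A^T. Therefore
A^* =
[[0, 3, -3],
 [-3, 0, 2],
 [-2, -1, -3]].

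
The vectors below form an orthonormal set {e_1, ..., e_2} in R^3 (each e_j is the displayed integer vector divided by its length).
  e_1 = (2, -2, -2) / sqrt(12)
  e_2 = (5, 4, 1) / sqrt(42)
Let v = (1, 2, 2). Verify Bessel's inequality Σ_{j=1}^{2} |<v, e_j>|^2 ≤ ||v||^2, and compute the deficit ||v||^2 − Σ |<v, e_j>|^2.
Σ |<v, e_j>|^2 = 117/14; ||v||^2 = 9; deficit = 9/14

Write each e_j = u_j / sqrt(<u_j, u_j>) where u_j is the displayed integer vector. Then <v, e_j> = <v, u_j> / sqrt(<u_j, u_j>), so |<v, e_j>|^2 = <v, u_j>^2 / <u_j, u_j>.
Coefficients: <v, e_1> = -6/sqrt(12), <v, e_2> = 15/sqrt(42).
Square and sum: Σ |<v, e_j>|^2 = 117/14.
Compute ||v||^2 = v·v = 9.
Deficit = 9 − 117/14 = 9/14 ≥ 0, confirming Bessel's inequality. (The deficit equals ||v − Σ <v,e_j> e_j||^2, the squared distance from v to span{e_j}.)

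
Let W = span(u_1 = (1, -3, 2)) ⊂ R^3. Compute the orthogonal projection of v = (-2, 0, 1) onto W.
proj_W(v) = (0, 0, 0)

Set up U = [u_1 | ... | u_1] ∈ R^(3×1). The projector onto W = col(U) is P = U (U^T U)^(-1) U^T.
Compute U^T U =
  [14],
and U^T v = (0).
Solve U^T U · c = U^T v for the coefficients: c = (0). The projection is proj_W(v) = U c.
Check: (v - proj_W(v)) · u_1 = 0  (should be 0).
Result: proj_W(v) = (0, 0, 0).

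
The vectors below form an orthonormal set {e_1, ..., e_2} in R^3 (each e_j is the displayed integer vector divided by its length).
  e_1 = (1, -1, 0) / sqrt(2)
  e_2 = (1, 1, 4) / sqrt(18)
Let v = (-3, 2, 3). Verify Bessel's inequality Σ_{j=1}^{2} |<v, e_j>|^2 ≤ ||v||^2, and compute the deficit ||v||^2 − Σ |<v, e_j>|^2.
Σ |<v, e_j>|^2 = 173/9; ||v||^2 = 22; deficit = 25/9

Write each e_j = u_j / sqrt(<u_j, u_j>) where u_j is the displayed integer vector. Then <v, e_j> = <v, u_j> / sqrt(<u_j, u_j>), so |<v, e_j>|^2 = <v, u_j>^2 / <u_j, u_j>.
Coefficients: <v, e_1> = -5/sqrt(2), <v, e_2> = 11/sqrt(18).
Square and sum: Σ |<v, e_j>|^2 = 173/9.
Compute ||v||^2 = v·v = 22.
Deficit = 22 − 173/9 = 25/9 ≥ 0, confirming Bessel's inequality. (The deficit equals ||v − Σ <v,e_j> e_j||^2, the squared distance from v to span{e_j}.)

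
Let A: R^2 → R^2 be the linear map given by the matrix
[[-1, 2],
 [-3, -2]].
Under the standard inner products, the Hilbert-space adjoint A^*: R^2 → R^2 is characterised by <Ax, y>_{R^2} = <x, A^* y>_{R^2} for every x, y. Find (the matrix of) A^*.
A^* = A^T =
[[-1, -3],
 [2, -2]]

For real matrices with standard dot products, the defining identity <Ax, y> = <x, A^* y> gives (Ax)^T y = x^T (A^*) y, i.e. x^T A^T y = x^T (A^*) y. Since this holds for all x, y, we must have A^* = A^T. Therefore
A^* =
[[-1, -3],
 [2, -2]].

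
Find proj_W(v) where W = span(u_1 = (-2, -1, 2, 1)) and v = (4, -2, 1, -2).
proj_W(v) = (6/5, 3/5, -6/5, -3/5)

Set up U = [u_1 | ... | u_1] ∈ R^(4×1). The projector onto W = col(U) is P = U (U^T U)^(-1) U^T.
Compute U^T U =
  [10],
and U^T v = (-6).
Solve U^T U · c = U^T v for the coefficients: c = (-3/5). The projection is proj_W(v) = U c.
Check: (v - proj_W(v)) · u_1 = 0  (should be 0).
Result: proj_W(v) = (6/5, 3/5, -6/5, -3/5).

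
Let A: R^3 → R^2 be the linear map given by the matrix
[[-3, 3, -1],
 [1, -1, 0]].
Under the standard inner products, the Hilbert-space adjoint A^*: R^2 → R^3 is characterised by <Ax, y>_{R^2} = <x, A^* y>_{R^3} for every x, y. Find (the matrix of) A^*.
A^* = A^T =
[[-3, 1],
 [3, -1],
 [-1, 0]]

For real matrices with standard dot products, the defining identity <Ax, y> = <x, A^* y> gives (Ax)^T y = x^T (A^*) y, i.e. x^T A^T y = x^T (A^*) y. Since this holds for all x, y, we must have A^* = A^T. Therefore
A^* =
[[-3, 1],
 [3, -1],
 [-1, 0]].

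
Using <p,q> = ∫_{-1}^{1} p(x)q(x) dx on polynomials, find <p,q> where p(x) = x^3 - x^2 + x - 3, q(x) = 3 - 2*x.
<p,q> = -332/15

Expand the product: p(x)·q(x) = -2*x^4 + 5*x^3 - 5*x^2 + 9*x - 9.
∫_{-1}^{1} of each monomial x^k gives [2/(k+1) if k even, 0 if k odd]. Integrating term-by-term (or equivalently evaluating the antiderivative F(x) = -2*x^5/5 + 5*x^4/4 - 5*x^3/3 + 9*x^2/2 - 9*x at the endpoints):
  F(1) − F(−1) = -319/60 − (1009/60) = -332/15.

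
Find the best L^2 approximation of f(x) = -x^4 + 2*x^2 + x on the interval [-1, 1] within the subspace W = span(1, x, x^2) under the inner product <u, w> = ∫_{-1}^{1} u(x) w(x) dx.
g(x) = 8*x^2/7 + x + 3/35

The best approximation g ∈ W is the orthogonal projection of f onto W. Writing g = a_0 + a_1 x + a_2 x^2, the coefficients solve the normal equations G · a = b where
  G_{ij} = <φ_i, φ_j> and b_i = <f, φ_i>, with φ_0 = 1, φ_1 = x, φ_2 = x^2.
G =
  [2, 0, 2/3]
  [0, 2/3, 0]
  [2/3, 0, 2/5],
b = (14/15, 2/3, 18/35).
Solving gives a_0 = 3/35, a_1 = 1, a_2 = 8/7, so
  g(x) = 8*x^2/7 + x + 3/35.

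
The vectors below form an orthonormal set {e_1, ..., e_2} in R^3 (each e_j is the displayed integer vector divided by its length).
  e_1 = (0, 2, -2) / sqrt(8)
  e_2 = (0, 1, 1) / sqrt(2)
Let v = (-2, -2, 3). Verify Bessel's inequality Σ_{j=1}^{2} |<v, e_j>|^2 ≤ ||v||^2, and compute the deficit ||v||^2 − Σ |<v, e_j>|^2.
Σ |<v, e_j>|^2 = 13; ||v||^2 = 17; deficit = 4

Write each e_j = u_j / sqrt(<u_j, u_j>) where u_j is the displayed integer vector. Then <v, e_j> = <v, u_j> / sqrt(<u_j, u_j>), so |<v, e_j>|^2 = <v, u_j>^2 / <u_j, u_j>.
Coefficients: <v, e_1> = -10/sqrt(8), <v, e_2> = 1/sqrt(2).
Square and sum: Σ |<v, e_j>|^2 = 13.
Compute ||v||^2 = v·v = 17.
Deficit = 17 − 13 = 4 ≥ 0, confirming Bessel's inequality. (The deficit equals ||v − Σ <v,e_j> e_j||^2, the squared distance from v to span{e_j}.)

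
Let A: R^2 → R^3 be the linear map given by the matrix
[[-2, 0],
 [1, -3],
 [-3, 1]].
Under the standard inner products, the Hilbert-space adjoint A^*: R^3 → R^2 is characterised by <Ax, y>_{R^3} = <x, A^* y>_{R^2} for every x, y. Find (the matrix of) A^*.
A^* = A^T =
[[-2, 1, -3],
 [0, -3, 1]]

For real matrices with standard dot products, the defining identity <Ax, y> = <x, A^* y> gives (Ax)^T y = x^T (A^*) y, i.e. x^T A^T y = x^T (A^*) y. Since this holds for all x, y, we must have A^* = A^T. Therefore
A^* =
[[-2, 1, -3],
 [0, -3, 1]].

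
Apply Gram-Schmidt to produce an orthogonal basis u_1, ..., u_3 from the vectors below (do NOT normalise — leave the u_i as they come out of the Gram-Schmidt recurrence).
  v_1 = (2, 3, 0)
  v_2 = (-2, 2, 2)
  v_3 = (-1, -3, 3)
Orthogonal basis:
  u_1 = (2, 3, 0)
  u_2 = (-30/13, 20/13, 2)
  u_3 = (27/19, -18/19, 45/19)

Apply the Gram-Schmidt recurrence
  u_1 = v_1
  u_i = v_i − Σ_{j<i} ((v_i · u_j) / (u_j · u_j)) · u_j.

Step by step this gives:
  u_1 = (2, 3, 0)
  u_2 = (-30/13, 20/13, 2)
  u_3 = (27/19, -18/19, 45/19)

Orthogonality check:
  u_2 · u_1 = 0 (should be 0)
  u_3 · u_1 = 0 (should be 0)
  u_3 · u_2 = 0 (should be 0)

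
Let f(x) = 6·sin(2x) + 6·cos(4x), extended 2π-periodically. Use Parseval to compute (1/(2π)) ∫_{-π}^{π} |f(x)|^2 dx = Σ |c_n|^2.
Σ |c_n|^2 = 36

Expand |f|^2 and use orthogonality of {sin(nx), cos(mx)} on [-π, π]:
  ∫_{-π}^{π} sin(nx)^2 dx = π, ∫ cos(mx)^2 dx = π, and cross terms integrate to 0.
So ∫_{-π}^{π} f(x)^2 dx = 6^2 · π + 6^2 · π = (36 + 36)π.
Divide by 2π: (36 + 36)/2 = 36.
By Parseval, this equals Σ |c_n|^2.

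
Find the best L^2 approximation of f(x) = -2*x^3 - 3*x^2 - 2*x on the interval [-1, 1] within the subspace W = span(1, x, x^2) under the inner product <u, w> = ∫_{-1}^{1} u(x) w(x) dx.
g(x) = -3*x^2 - 16*x/5

The best approximation g ∈ W is the orthogonal projection of f onto W. Writing g = a_0 + a_1 x + a_2 x^2, the coefficients solve the normal equations G · a = b where
  G_{ij} = <φ_i, φ_j> and b_i = <f, φ_i>, with φ_0 = 1, φ_1 = x, φ_2 = x^2.
G =
  [2, 0, 2/3]
  [0, 2/3, 0]
  [2/3, 0, 2/5],
b = (-2, -32/15, -6/5).
Solving gives a_0 = 0, a_1 = -16/5, a_2 = -3, so
  g(x) = -3*x^2 - 16*x/5.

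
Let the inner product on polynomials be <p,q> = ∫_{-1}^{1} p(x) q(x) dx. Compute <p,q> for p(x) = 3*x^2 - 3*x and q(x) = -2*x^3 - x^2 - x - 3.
<p,q> = -14/5

Expand the product: p(x)·q(x) = -6*x^5 + 3*x^4 - 6*x^2 + 9*x.
∫_{-1}^{1} of each monomial x^k gives [2/(k+1) if k even, 0 if k odd]. Integrating term-by-term (or equivalently evaluating the antiderivative F(x) = -x^6 + 3*x^5/5 - 2*x^3 + 9*x^2/2 at the endpoints):
  F(1) − F(−1) = 21/10 − (49/10) = -14/5.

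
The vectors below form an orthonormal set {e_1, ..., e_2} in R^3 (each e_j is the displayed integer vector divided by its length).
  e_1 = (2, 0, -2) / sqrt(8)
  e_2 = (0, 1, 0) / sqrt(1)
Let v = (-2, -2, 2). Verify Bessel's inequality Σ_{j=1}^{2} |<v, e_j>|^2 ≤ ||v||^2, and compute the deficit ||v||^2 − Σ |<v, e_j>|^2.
Σ |<v, e_j>|^2 = 12; ||v||^2 = 12; deficit = 0

Write each e_j = u_j / sqrt(<u_j, u_j>) where u_j is the displayed integer vector. Then <v, e_j> = <v, u_j> / sqrt(<u_j, u_j>), so |<v, e_j>|^2 = <v, u_j>^2 / <u_j, u_j>.
Coefficients: <v, e_1> = -8/sqrt(8), <v, e_2> = -2/sqrt(1).
Square and sum: Σ |<v, e_j>|^2 = 12.
Compute ||v||^2 = v·v = 12.
Deficit = 12 − 12 = 0 ≥ 0, confirming Bessel's inequality. (The deficit equals ||v − Σ <v,e_j> e_j||^2, the squared distance from v to span{e_j}.)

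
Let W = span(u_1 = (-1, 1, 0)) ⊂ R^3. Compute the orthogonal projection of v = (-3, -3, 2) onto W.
proj_W(v) = (0, 0, 0)

Set up U = [u_1 | ... | u_1] ∈ R^(3×1). The projector onto W = col(U) is P = U (U^T U)^(-1) U^T.
Compute U^T U =
  [2],
and U^T v = (0).
Solve U^T U · c = U^T v for the coefficients: c = (0). The projection is proj_W(v) = U c.
Check: (v - proj_W(v)) · u_1 = 0  (should be 0).
Result: proj_W(v) = (0, 0, 0).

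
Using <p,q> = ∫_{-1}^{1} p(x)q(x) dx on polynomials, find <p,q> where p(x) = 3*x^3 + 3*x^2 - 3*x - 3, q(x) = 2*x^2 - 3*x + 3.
<p,q> = -56/5

Expand the product: p(x)·q(x) = 6*x^5 - 3*x^4 - 6*x^3 + 12*x^2 - 9.
∫_{-1}^{1} of each monomial x^k gives [2/(k+1) if k even, 0 if k odd]. Integrating term-by-term (or equivalently evaluating the antiderivative F(x) = x^6 - 3*x^5/5 - 3*x^4/2 + 4*x^3 - 9*x at the endpoints):
  F(1) − F(−1) = -61/10 − (51/10) = -56/5.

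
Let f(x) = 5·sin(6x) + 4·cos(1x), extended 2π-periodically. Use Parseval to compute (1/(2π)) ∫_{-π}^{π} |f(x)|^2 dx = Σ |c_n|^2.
Σ |c_n|^2 = 41/2

Expand |f|^2 and use orthogonality of {sin(nx), cos(mx)} on [-π, π]:
  ∫_{-π}^{π} sin(nx)^2 dx = π, ∫ cos(mx)^2 dx = π, and cross terms integrate to 0.
So ∫_{-π}^{π} f(x)^2 dx = 5^2 · π + 4^2 · π = (25 + 16)π.
Divide by 2π: (25 + 16)/2 = 41/2.
By Parseval, this equals Σ |c_n|^2.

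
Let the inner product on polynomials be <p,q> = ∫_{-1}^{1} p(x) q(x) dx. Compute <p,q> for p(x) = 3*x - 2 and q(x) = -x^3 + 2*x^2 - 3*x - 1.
<p,q> = -88/15

Expand the product: p(x)·q(x) = -3*x^4 + 8*x^3 - 13*x^2 + 3*x + 2.
∫_{-1}^{1} of each monomial x^k gives [2/(k+1) if k even, 0 if k odd]. Integrating term-by-term (or equivalently evaluating the antiderivative F(x) = -3*x^5/5 + 2*x^4 - 13*x^3/3 + 3*x^2/2 + 2*x at the endpoints):
  F(1) − F(−1) = 17/30 − (193/30) = -88/15.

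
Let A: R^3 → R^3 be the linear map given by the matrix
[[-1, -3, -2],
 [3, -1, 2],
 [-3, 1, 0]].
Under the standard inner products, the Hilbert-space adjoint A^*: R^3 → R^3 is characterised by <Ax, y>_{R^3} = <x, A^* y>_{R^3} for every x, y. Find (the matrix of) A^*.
A^* = A^T =
[[-1, 3, -3],
 [-3, -1, 1],
 [-2, 2, 0]]

For real matrices with standard dot products, the defining identity <Ax, y> = <x, A^* y> gives (Ax)^T y = x^T (A^*) y, i.e. x^T A^T y = x^T (A^*) y. Since this holds for all x, y, we must have A^* = A^T. Therefore
A^* =
[[-1, 3, -3],
 [-3, -1, 1],
 [-2, 2, 0]].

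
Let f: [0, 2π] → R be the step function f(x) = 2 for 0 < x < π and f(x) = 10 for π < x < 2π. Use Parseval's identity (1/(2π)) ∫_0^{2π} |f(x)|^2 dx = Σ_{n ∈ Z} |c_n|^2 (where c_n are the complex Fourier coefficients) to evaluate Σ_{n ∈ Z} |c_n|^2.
Σ |c_n|^2 = 52

Parseval equates the L^2 energy of f (normalised by 1/(2π)) with the ℓ^2 sum of its Fourier coefficients: (1/(2π)) ∫_0^{2π} |f|^2 = Σ |c_n|^2.
Compute the left side: (1/(2π)) [∫_0^π 2^2 dx + ∫_π^{2π} 10^2 dx] = (1/(2π)) · (4π + 100π) = (4 + 100)/2 = 52.
So Σ_{n ∈ Z} |c_n|^2 = 52.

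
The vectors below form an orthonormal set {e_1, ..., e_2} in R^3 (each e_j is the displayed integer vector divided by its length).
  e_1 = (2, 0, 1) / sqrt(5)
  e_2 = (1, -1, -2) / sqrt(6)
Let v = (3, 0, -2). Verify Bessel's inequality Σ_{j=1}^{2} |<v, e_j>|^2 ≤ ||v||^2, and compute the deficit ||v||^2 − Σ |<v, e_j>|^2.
Σ |<v, e_j>|^2 = 341/30; ||v||^2 = 13; deficit = 49/30

Write each e_j = u_j / sqrt(<u_j, u_j>) where u_j is the displayed integer vector. Then <v, e_j> = <v, u_j> / sqrt(<u_j, u_j>), so |<v, e_j>|^2 = <v, u_j>^2 / <u_j, u_j>.
Coefficients: <v, e_1> = 4/sqrt(5), <v, e_2> = 7/sqrt(6).
Square and sum: Σ |<v, e_j>|^2 = 341/30.
Compute ||v||^2 = v·v = 13.
Deficit = 13 − 341/30 = 49/30 ≥ 0, confirming Bessel's inequality. (The deficit equals ||v − Σ <v,e_j> e_j||^2, the squared distance from v to span{e_j}.)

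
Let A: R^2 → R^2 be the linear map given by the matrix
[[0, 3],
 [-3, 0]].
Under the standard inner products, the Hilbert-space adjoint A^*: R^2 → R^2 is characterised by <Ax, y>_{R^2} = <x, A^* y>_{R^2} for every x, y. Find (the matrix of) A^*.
A^* = A^T =
[[0, -3],
 [3, 0]]

For real matrices with standard dot products, the defining identity <Ax, y> = <x, A^* y> gives (Ax)^T y = x^T (A^*) y, i.e. x^T A^T y = x^T (A^*) y. Since this holds for all x, y, we must have A^* = A^T. Therefore
A^* =
[[0, -3],
 [3, 0]].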